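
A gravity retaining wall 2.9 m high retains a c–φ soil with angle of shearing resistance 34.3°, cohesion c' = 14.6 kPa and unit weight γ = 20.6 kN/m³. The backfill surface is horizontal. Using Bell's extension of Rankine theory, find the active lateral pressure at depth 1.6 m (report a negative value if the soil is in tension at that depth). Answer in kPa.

-6.23 kPa

K_a = (1 − sin φ)/(1 + sin φ) = 0.2792.
σ_a = K_a γ z − 2c√K_a = 0.2792×20.6×1.6 − 2×14.6×0.5284 = -6.227 kPa.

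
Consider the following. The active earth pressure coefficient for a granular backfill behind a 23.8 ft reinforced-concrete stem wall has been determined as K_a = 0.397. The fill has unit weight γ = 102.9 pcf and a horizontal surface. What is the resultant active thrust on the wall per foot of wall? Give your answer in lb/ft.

P = ½ K_a γ H² = 0.5 × 0.397 × 102.9 × 23.8² = 11570 lb/ft.

11600 lb/ft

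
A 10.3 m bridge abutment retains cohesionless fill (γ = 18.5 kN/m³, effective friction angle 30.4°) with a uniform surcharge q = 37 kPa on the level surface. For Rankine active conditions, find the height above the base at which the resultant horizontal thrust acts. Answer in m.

K_a = 0.3280.
Triangular part P₁ = ½K_aγH² = 321.9 at H/3 = 3.433 m; rectangular part P₂ = K_a q H = 125.0 at H/2 = 5.150 m.
ȳ = (P₁·3.433 + P₂·5.150)/(P₁+P₂) = 3.914 m.

3.91 m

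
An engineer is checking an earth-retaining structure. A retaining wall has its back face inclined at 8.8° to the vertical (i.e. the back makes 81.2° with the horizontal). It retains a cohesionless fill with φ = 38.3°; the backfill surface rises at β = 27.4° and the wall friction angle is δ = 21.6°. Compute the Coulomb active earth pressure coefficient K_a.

K_a = sin²(α+φ) / [sin²α · sin(α−δ) · (1 + √{sin(φ+δ)sin(φ−β) / (sin(α−δ)sin(α+β))})²].
With α = 81.2°, φ = 38.3°, δ = 21.6°, β = 27.4°: K_a = 0.4293.

0.429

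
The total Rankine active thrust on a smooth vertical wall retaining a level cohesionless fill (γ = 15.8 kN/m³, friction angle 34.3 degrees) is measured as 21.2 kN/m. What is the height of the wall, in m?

K_a = 0.2792. P_a = ½ K_a γ H² ⇒ H = √(2P_a/(K_a γ)).
H = √(2×21.2/(0.2792×15.8)) = 3.100 m.

3.10 m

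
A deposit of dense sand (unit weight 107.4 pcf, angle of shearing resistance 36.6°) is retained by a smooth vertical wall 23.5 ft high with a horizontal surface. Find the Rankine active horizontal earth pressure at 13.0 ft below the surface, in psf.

K_a = (1 − sin φ)/(1 + sin φ) = 0.2530.
σ_h = K_a γ z = 0.2530 × 107.4 × 13.0 = 353.2 psf.

353 psf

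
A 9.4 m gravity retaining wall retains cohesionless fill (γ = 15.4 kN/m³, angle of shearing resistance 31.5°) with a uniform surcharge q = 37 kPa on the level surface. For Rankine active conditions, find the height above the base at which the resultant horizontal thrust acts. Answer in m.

K_a = 0.3136.
Triangular part P₁ = ½K_aγH² = 213.4 at H/3 = 3.133 m; rectangular part P₂ = K_a q H = 109.1 at H/2 = 4.700 m.
ȳ = (P₁·3.133 + P₂·4.700)/(P₁+P₂) = 3.663 m.

3.66 m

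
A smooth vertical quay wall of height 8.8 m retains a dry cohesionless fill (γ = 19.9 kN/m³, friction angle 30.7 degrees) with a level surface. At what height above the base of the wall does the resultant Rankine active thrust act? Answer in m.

2.93 m

K_a = 0.3240.
The pressure distribution is triangular, so the resultant acts at H/3 above the base = 8.8/3 = 2.933 m.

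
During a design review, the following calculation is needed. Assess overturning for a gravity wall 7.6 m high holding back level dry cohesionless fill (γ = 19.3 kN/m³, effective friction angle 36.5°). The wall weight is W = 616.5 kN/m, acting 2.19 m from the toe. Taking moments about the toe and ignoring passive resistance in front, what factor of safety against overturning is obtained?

K_a = tan²(45° − 36.5°/2) = 0.2541.
P_a = ½K_aγH² = 0.5×0.2541×19.3×7.6² = 141.6 kN/m, acting at H/3 = 2.533 m above the base.
Overturning moment M_o = P_a × H/3 = 141.6 × 2.533 = 358.7.
Resisting moment M_r = W × 2.19 = 616.5 × 2.19 = 1350.
FS_overturning = M_r/M_o = 1350/358.7 = 3.764.

3.76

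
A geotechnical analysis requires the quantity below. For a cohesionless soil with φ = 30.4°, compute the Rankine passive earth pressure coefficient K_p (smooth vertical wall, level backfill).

K_p = (1 + sin φ)/(1 − sin φ) = tan²(45° + 30.4°/2) = 3.049.

3.05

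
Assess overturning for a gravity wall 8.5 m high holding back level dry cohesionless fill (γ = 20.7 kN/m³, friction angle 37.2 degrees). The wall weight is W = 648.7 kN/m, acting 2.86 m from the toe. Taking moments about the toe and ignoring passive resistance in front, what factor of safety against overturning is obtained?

K_a = tan²(45° − 37.2°/2) = 0.2464.
P_a = ½K_aγH² = 0.5×0.2464×20.7×8.5² = 184.3 kN/m, acting at H/3 = 2.833 m above the base.
Overturning moment M_o = P_a × H/3 = 184.3 × 2.833 = 522.1.
Resisting moment M_r = W × 2.86 = 648.7 × 2.86 = 1855.
FS_overturning = M_r/M_o = 1855/522.1 = 3.554.

3.55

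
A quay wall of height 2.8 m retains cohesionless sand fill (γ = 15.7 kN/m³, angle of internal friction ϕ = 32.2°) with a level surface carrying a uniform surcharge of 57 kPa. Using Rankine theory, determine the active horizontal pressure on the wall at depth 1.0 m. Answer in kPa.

22.2 kPa

K_a = (1 − sin φ)/(1 + sin φ) = 0.3047.
σ_v = γz + q = 15.7 × 1.0 + 57 = 72.70 kPa.
σ_h = K_a σ_v = 0.3047 × 72.70 = 22.15 kPa.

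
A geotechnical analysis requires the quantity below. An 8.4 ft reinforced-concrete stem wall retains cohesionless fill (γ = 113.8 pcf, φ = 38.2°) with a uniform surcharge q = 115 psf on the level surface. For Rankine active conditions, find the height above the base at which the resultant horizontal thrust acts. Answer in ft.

3.07 ft

K_a = 0.2358.
Triangular part P₁ = ½K_aγH² = 946.6 at H/3 = 2.800 ft; rectangular part P₂ = K_a q H = 227.8 at H/2 = 4.200 ft.
ȳ = (P₁·2.800 + P₂·4.200)/(P₁+P₂) = 3.072 ft.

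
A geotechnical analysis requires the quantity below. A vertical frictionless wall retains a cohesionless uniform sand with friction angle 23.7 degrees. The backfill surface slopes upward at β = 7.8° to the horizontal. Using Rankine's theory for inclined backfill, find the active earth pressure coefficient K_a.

K_a = cos β · (cos β − √(cos²β − cos²φ)) / (cos β + √(cos²β − cos²φ)).
cos β = 0.9907, cos φ = 0.9157, √(cos²β − cos²φ) = 0.3783.
K_a = 0.9907 × (0.9907 − 0.3783)/(0.9907 + 0.3783) = 0.4432.

0.443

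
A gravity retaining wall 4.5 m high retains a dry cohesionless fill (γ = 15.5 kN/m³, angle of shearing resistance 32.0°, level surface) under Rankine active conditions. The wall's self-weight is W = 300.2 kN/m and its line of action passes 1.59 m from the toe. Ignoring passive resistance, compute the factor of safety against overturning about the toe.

6.60

K_a = tan²(45° − 32.0°/2) = 0.3073.
P_a = ½K_aγH² = 0.5×0.3073×15.5×4.5² = 48.22 kN/m, acting at H/3 = 1.500 m above the base.
Overturning moment M_o = P_a × H/3 = 48.22 × 1.500 = 72.33.
Resisting moment M_r = W × 1.59 = 300.2 × 1.59 = 477.3.
FS_overturning = M_r/M_o = 477.3/72.33 = 6.599.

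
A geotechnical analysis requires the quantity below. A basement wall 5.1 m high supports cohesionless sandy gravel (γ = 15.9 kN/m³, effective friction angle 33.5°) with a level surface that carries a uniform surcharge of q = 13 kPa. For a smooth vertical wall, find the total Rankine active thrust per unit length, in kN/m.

78.8 kN/m

K_a = tan²(45° − φ/2) = 0.2887.
Soil triangle: ½ K_a γ H² = 0.5×0.2887×15.9×5.1² = 59.70 kN/m.
Surcharge rectangle: K_a q H = 0.2887×13×5.1 = 19.14 kN/m.
Total = 59.70 + 19.14 = 78.84 kN/m.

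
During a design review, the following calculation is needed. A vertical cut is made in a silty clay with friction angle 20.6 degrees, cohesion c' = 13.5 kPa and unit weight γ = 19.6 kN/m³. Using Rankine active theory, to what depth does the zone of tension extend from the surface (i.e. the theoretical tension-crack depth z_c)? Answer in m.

K_a = tan²(45° − 20.6°/2) = 0.4795; √K_a = 0.6924.
The active pressure is zero where K_a γ z = 2c√K_a, so z_c = 2c/(γ√K_a) = 2×13.5/(19.6×0.6924) = 1.989 m.

1.99 m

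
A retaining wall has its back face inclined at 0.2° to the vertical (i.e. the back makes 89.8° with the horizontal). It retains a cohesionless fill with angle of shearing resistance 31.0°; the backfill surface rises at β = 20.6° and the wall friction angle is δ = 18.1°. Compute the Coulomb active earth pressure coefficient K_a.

0.401

K_a = sin²(α+φ) / [sin²α · sin(α−δ) · (1 + √{sin(φ+δ)sin(φ−β) / (sin(α−δ)sin(α+β))})²].
With α = 89.8°, φ = 31.0°, δ = 18.1°, β = 20.6°: K_a = 0.4013.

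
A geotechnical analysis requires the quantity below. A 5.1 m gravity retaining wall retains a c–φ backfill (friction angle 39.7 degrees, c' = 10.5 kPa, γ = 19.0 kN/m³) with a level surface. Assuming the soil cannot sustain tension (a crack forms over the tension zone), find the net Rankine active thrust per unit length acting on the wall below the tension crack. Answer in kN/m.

15.8 kN/m

K_a = 0.2204; √K_a = 0.4695.
Tension-crack depth z_c = 2c/(γ√K_a) = 2×10.5/(19.0×0.4695) = 2.354 m.
σ_a at base = K_a γ H − 2c√K_a = 0.2204×19.0×5.1 − 2×10.5×0.4695 = 11.50 kPa.
P_a = ½ × 11.50 × (H − z_c) = 0.5×11.50×2.746 = 15.79 kN/m.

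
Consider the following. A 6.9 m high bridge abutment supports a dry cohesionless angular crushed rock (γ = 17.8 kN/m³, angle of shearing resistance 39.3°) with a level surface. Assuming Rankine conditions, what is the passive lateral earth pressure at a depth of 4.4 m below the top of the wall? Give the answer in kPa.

349 kPa

K_p = (1 + sin φ)/(1 − sin φ) = 4.455.
σ_h = K_p γ z = 4.455 × 17.8 × 4.4 = 348.9 kPa.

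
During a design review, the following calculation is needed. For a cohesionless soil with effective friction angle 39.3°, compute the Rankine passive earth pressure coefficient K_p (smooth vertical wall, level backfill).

K_p = (1 + sin φ)/(1 − sin φ) = tan²(45° + 39.3°/2) = 4.455.

4.46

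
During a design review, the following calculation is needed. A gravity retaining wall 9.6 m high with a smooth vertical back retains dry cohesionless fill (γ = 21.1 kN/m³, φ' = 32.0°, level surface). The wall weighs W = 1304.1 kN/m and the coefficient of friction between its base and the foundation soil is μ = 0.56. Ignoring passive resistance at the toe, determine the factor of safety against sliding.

2.44

K_a = tan²(45° − 32.0°/2) = 0.3073.
P_a = ½K_aγH² = 0.5×0.3073×21.1×9.6² = 298.7 kN/m, acting at H/3 = 3.200 m above the base.
FS_sliding = μW / P_a = 0.56×1304.1 / 298.7 = 2.445.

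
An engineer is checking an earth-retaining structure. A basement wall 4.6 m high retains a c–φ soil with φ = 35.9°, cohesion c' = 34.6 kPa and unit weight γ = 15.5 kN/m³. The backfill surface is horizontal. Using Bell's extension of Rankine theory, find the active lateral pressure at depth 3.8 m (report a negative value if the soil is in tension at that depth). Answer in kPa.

-20.0 kPa

K_a = (1 − sin φ)/(1 + sin φ) = 0.2607.
σ_a = K_a γ z − 2c√K_a = 0.2607×15.5×3.8 − 2×34.6×0.5106 = -19.98 kPa.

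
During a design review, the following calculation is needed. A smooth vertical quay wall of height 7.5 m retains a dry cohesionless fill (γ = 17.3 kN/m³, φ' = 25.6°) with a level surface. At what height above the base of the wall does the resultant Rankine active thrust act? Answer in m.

K_a = 0.3966.
The pressure distribution is triangular, so the resultant acts at H/3 above the base = 7.5/3 = 2.500 m.

2.50 m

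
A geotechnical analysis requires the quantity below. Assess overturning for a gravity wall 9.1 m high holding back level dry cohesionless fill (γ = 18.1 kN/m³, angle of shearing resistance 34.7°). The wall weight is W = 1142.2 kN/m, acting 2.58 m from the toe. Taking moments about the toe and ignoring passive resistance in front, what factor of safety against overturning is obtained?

K_a = tan²(45° − 34.7°/2) = 0.2745.
P_a = ½K_aγH² = 0.5×0.2745×18.1×9.1² = 205.7 kN/m, acting at H/3 = 3.033 m above the base.
Overturning moment M_o = P_a × H/3 = 205.7 × 3.033 = 623.9.
Resisting moment M_r = W × 2.58 = 1142.2 × 2.58 = 2947.
FS_overturning = M_r/M_o = 2947/623.9 = 4.723.

4.72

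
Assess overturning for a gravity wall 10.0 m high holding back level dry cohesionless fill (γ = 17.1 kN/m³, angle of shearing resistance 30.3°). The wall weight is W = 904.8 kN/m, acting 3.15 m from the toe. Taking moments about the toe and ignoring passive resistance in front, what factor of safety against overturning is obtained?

3.04

K_a = tan²(45° − 30.3°/2) = 0.3293.
P_a = ½K_aγH² = 0.5×0.3293×17.1×10.0² = 281.6 kN/m, acting at H/3 = 3.333 m above the base.
Overturning moment M_o = P_a × H/3 = 281.6 × 3.333 = 938.6.
Resisting moment M_r = W × 3.15 = 904.8 × 3.15 = 2850.
FS_overturning = M_r/M_o = 2850/938.6 = 3.037.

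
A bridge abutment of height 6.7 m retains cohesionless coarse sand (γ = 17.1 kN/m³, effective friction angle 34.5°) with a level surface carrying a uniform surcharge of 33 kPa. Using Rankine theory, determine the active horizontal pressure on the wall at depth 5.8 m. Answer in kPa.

36.6 kPa

K_a = (1 − sin φ)/(1 + sin φ) = 0.2768.
σ_v = γz + q = 17.1 × 5.8 + 33 = 132.2 kPa.
σ_h = K_a σ_v = 0.2768 × 132.2 = 36.59 kPa.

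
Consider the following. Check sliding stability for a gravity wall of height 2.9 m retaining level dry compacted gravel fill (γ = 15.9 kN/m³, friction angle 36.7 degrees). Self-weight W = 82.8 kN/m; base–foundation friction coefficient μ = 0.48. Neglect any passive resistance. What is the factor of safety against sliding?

K_a = tan²(45° − 36.7°/2) = 0.2519.
P_a = ½K_aγH² = 0.5×0.2519×15.9×2.9² = 16.84 kN/m, acting at H/3 = 0.9667 m above the base.
FS_sliding = μW / P_a = 0.48×82.8 / 16.84 = 2.360.

2.36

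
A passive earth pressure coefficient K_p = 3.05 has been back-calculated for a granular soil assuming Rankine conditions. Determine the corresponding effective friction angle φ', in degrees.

30.4°

K_p = (1+sin φ)/(1−sin φ) ⇒ sin φ = (K_p − 1)/(K_p + 1) = 0.5062.
φ = arcsin(0.5062) = 30.41°.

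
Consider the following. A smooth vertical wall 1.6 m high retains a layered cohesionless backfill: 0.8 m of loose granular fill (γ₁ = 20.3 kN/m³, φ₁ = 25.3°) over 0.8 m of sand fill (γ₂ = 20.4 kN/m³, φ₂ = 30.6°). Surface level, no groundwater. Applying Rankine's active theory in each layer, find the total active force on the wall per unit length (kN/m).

8.96 kN/m

K_a1 = tan²(45°−25.3°/2) = 0.4012; K_a2 = tan²(45°−30.6°/2) = 0.3253.
Layer 1: σ at base = K_a1 γ₁ h₁ = 6.515 kPa; P₁ = ½×6.515×0.8 = 2.606.
Layer 2: σ_v at top = γ₁h₁ = 16.24; σ_h top = K_a2×16.24 = 5.284; σ_h base = K_a2×(16.24+20.4×0.8) = 10.59.
P₂ = ½(5.284+10.59)×0.8 = 6.351. Total P_a = 2.606+6.351 = 8.957 kN/m.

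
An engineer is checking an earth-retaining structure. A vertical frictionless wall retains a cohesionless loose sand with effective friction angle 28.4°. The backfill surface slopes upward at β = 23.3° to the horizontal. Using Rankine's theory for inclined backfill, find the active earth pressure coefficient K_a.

K_a = cos β · (cos β − √(cos²β − cos²φ)) / (cos β + √(cos²β − cos²φ)).
cos β = 0.9184, cos φ = 0.8796, √(cos²β − cos²φ) = 0.2641.
K_a = 0.9184 × (0.9184 − 0.2641)/(0.9184 + 0.2641) = 0.5082.

0.508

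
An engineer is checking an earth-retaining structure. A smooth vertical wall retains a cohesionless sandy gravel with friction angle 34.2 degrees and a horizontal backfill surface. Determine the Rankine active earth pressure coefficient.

K_a = tan²(45° − φ/2) = tan²(27.90°) = 0.2803.

0.280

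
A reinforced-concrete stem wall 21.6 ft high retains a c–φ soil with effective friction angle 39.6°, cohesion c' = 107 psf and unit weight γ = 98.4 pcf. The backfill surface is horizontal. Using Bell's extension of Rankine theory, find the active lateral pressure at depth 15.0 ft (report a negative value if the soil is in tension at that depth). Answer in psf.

226 psf

K_a = (1 − sin φ)/(1 + sin φ) = 0.2214.
σ_a = K_a γ z − 2c√K_a = 0.2214×98.4×15.0 − 2×107×0.4706 = 226.1 psf.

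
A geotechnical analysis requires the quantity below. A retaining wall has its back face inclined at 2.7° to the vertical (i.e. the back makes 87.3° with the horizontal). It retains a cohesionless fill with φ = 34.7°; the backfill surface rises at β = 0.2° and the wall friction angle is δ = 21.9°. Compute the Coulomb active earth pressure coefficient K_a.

0.267

K_a = sin²(α+φ) / [sin²α · sin(α−δ) · (1 + √{sin(φ+δ)sin(φ−β) / (sin(α−δ)sin(α+β))})²].
With α = 87.3°, φ = 34.7°, δ = 21.9°, β = 0.2°: K_a = 0.2675.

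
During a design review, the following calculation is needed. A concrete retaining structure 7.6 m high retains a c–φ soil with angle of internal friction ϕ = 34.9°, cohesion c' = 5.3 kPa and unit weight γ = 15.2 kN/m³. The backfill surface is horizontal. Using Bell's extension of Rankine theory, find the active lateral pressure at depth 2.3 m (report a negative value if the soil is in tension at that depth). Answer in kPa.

3.98 kPa

K_a = (1 − sin φ)/(1 + sin φ) = 0.2721.
σ_a = K_a γ z − 2c√K_a = 0.2721×15.2×2.3 − 2×5.3×0.5217 = 3.984 kPa.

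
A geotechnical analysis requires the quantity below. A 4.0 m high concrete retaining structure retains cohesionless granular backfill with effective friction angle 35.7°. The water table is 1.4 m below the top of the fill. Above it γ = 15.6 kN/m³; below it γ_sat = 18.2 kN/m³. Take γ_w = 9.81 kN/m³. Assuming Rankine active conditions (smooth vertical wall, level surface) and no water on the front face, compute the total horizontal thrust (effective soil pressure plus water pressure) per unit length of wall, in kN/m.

K_a = tan²(45° − φ/2) = 0.2630.
γ' = 18.2 − 9.81 = 8.390 kN/m³. Depth below WT = 2.6 m.
σ'_h at WT = K_a γ d_w = 5.744 kPa; at base = 5.744 + K_a γ' × 2.6 = 11.48 kPa.
P₁ (0–1.4 m) = ½×5.744×1.4 = 4.021. P₂ (1.4–4.0 m) = ½(5.744+11.48)×2.6 = 22.39.
P_w = ½ γ_w h₂² = 0.5×9.81×2.6² = 33.16. Total = 4.021+22.39+33.16 = 59.57 kN/m.

59.6 kN/m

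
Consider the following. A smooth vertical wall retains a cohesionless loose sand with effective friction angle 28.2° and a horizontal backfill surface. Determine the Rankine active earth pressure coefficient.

K_a = tan²(45° − φ/2) = tan²(30.90°) = 0.3582.

0.358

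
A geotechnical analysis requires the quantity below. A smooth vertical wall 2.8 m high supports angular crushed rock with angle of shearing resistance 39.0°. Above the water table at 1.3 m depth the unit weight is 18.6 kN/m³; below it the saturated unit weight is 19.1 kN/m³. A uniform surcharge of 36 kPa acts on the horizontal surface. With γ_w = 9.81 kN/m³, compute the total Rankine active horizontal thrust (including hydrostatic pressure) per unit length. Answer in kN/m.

48.2 kN/m

K_a = tan²(45° − φ/2) = 0.2275.
γ' = 19.1 − 9.81 = 9.290 kN/m³. h₂ = H − d_w = 1.5 m.
σ'_h: at surface K_a·q = 8.190; at WT K_a(q+γd_w) = 13.69; at base K_a(q+γd_w+γ'h₂) = 16.86 kPa.
P₁ = ½(8.190+13.69)×1.3 = 14.22; P₂ = ½(13.69+16.86)×1.5 = 22.91; P_w = ½γ_w h₂² = 11.04.
Total = 14.22+22.91+11.04 = 48.17 kN/m.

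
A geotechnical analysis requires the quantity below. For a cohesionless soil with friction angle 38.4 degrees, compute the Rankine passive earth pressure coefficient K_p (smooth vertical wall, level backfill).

4.28

K_p = (1 + sin φ)/(1 − sin φ) = tan²(45° + 38.4°/2) = 4.279.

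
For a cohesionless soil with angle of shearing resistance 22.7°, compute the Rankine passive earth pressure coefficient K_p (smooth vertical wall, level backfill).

2.26

K_p = (1 + sin φ)/(1 − sin φ) = tan²(45° + 22.7°/2) = 2.257.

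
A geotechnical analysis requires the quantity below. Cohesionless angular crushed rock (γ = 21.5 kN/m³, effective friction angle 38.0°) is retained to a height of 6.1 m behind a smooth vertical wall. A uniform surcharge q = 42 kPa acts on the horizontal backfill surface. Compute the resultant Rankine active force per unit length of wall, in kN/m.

156 kN/m

K_a = tan²(45° − φ/2) = 0.2379.
Soil triangle: ½ K_a γ H² = 0.5×0.2379×21.5×6.1² = 95.16 kN/m.
Surcharge rectangle: K_a q H = 0.2379×42×6.1 = 60.95 kN/m.
Total = 95.16 + 60.95 = 156.1 kN/m.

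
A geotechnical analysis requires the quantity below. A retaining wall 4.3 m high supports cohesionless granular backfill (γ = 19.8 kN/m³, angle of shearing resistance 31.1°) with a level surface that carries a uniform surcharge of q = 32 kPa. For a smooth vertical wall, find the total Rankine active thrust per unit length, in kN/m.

102 kN/m

K_a = tan²(45° − φ/2) = 0.3188.
Soil triangle: ½ K_a γ H² = 0.5×0.3188×19.8×4.3² = 58.36 kN/m.
Surcharge rectangle: K_a q H = 0.3188×32×4.3 = 43.87 kN/m.
Total = 58.36 + 43.87 = 102.2 kN/m.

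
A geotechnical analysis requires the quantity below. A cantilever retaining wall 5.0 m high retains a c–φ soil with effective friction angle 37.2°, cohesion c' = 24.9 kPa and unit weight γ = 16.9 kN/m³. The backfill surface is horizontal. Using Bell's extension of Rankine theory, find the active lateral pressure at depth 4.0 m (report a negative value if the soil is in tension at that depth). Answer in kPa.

-8.06 kPa

K_a = (1 − sin φ)/(1 + sin φ) = 0.2464.
σ_a = K_a γ z − 2c√K_a = 0.2464×16.9×4.0 − 2×24.9×0.4964 = -8.063 kPa.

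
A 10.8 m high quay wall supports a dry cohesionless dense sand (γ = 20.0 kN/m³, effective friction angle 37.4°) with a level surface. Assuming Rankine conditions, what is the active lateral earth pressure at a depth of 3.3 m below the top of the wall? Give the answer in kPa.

K_a = (1 − sin φ)/(1 + sin φ) = 0.2443.
σ_h = K_a γ z = 0.2443 × 20.0 × 3.3 = 16.12 kPa.

16.1 kPa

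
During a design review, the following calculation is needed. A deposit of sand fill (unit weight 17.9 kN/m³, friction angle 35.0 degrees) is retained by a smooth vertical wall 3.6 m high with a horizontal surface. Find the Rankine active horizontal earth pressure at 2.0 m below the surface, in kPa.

9.70 kPa

K_a = (1 − sin φ)/(1 + sin φ) = 0.2710.
σ_h = K_a γ z = 0.2710 × 17.9 × 2.0 = 9.701 kPa.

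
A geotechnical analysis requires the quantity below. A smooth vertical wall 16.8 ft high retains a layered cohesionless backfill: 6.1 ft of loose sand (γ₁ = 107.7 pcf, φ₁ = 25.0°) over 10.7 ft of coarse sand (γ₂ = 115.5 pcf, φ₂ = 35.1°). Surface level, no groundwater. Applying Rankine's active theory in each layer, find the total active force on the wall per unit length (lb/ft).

4490 lb/ft

K_a1 = tan²(45°−25.0°/2) = 0.4059; K_a2 = tan²(45°−35.1°/2) = 0.2698.
Layer 1: σ at base = K_a1 γ₁ h₁ = 266.6 psf; P₁ = ½×266.6×6.1 = 813.2.
Layer 2: σ_v at top = γ₁h₁ = 657.0; σ_h top = K_a2×657.0 = 177.3; σ_h base = K_a2×(657.0+115.5×10.7) = 510.8.
P₂ = ½(177.3+510.8)×10.7 = 3681. Total P_a = 813.2+3681 = 4494 lb/ft.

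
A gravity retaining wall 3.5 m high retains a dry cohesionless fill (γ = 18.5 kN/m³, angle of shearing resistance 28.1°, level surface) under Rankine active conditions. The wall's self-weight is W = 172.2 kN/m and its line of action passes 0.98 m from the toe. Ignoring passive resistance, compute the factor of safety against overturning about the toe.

3.55

K_a = tan²(45° − 28.1°/2) = 0.3596.
P_a = ½K_aγH² = 0.5×0.3596×18.5×3.5² = 40.75 kN/m, acting at H/3 = 1.167 m above the base.
Overturning moment M_o = P_a × H/3 = 40.75 × 1.167 = 47.54.
Resisting moment M_r = W × 0.98 = 172.2 × 0.98 = 168.8.
FS_overturning = M_r/M_o = 168.8/47.54 = 3.550.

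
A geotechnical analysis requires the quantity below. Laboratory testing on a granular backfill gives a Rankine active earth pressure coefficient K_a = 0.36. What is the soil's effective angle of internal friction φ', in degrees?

K_a = tan²(45° − φ/2) ⇒ 45° − φ/2 = arctan(√0.36) = 30.96°.
φ = 2(45° − 30.96°) = 28.07°.

28.1°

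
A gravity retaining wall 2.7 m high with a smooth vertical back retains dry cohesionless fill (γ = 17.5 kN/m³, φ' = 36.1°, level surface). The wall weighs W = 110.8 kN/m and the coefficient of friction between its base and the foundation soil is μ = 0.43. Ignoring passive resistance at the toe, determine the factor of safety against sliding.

K_a = tan²(45° − 36.1°/2) = 0.2585.
P_a = ½K_aγH² = 0.5×0.2585×17.5×2.7² = 16.49 kN/m, acting at H/3 = 0.9000 m above the base.
FS_sliding = μW / P_a = 0.43×110.8 / 16.49 = 2.889.

2.89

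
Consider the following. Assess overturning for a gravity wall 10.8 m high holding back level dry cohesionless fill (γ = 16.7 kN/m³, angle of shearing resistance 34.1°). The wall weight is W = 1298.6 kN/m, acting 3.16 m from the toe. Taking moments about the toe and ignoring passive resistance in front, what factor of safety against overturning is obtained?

K_a = tan²(45° − 34.1°/2) = 0.2815.
P_a = ½K_aγH² = 0.5×0.2815×16.7×10.8² = 274.2 kN/m, acting at H/3 = 3.600 m above the base.
Overturning moment M_o = P_a × H/3 = 274.2 × 3.600 = 987.1.
Resisting moment M_r = W × 3.16 = 1298.6 × 3.16 = 4104.
FS_overturning = M_r/M_o = 4104/987.1 = 4.157.

4.16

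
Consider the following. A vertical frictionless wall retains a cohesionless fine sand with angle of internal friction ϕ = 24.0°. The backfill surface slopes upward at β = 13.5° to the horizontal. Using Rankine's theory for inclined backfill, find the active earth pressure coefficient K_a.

K_a = cos β · (cos β − √(cos²β − cos²φ)) / (cos β + √(cos²β − cos²φ)).
cos β = 0.9724, cos φ = 0.9135, √(cos²β − cos²φ) = 0.3331.
K_a = 0.9724 × (0.9724 − 0.3331)/(0.9724 + 0.3331) = 0.4762.

0.476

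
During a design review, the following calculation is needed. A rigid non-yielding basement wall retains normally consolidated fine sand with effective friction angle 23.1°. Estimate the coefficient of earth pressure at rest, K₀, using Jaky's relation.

K₀ = 1 − sin φ' = 1 − sin 23.1° = 0.6077.

0.608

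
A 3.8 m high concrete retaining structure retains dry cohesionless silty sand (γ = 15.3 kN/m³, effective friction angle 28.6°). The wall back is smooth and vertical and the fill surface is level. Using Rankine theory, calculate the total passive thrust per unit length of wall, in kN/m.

313 kN/m

K_p = tan²(45° + φ/2) = 2.837.
P_p = ½ K_p γ H² = 0.5 × 2.837 × 15.3 × 3.8² = 313.3 kN/m.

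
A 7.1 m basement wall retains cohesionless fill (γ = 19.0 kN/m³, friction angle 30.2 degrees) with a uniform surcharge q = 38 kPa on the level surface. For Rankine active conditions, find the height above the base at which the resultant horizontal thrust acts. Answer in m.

2.79 m

K_a = 0.3307.
Triangular part P₁ = ½K_aγH² = 158.3 at H/3 = 2.367 m; rectangular part P₂ = K_a q H = 89.21 at H/2 = 3.550 m.
ȳ = (P₁·2.367 + P₂·3.550)/(P₁+P₂) = 2.793 m.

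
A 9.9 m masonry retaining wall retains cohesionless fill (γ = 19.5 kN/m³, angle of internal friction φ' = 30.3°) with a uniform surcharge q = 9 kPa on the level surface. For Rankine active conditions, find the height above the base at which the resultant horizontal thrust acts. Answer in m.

3.44 m

K_a = 0.3293.
Triangular part P₁ = ½K_aγH² = 314.7 at H/3 = 3.300 m; rectangular part P₂ = K_a q H = 29.34 at H/2 = 4.950 m.
ȳ = (P₁·3.300 + P₂·4.950)/(P₁+P₂) = 3.441 m.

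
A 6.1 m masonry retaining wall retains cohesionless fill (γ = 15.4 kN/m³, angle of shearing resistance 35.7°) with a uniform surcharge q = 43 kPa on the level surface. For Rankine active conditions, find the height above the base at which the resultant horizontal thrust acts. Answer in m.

2.52 m

K_a = 0.2630.
Triangular part P₁ = ½K_aγH² = 75.35 at H/3 = 2.033 m; rectangular part P₂ = K_a q H = 68.98 at H/2 = 3.050 m.
ȳ = (P₁·2.033 + P₂·3.050)/(P₁+P₂) = 2.519 m.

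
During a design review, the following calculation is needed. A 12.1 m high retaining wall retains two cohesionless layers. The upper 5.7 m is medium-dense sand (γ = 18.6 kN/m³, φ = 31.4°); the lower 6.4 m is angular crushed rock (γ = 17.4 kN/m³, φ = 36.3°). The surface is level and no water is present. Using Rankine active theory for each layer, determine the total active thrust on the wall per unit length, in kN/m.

K_a1 = tan²(45°−31.4°/2) = 0.3149; K_a2 = tan²(45°−36.3°/2) = 0.2563.
Layer 1: σ at base = K_a1 γ₁ h₁ = 33.39 kPa; P₁ = ½×33.39×5.7 = 95.15.
Layer 2: σ_v at top = γ₁h₁ = 106.0; σ_h top = K_a2×106.0 = 27.17; σ_h base = K_a2×(106.0+17.4×6.4) = 55.71.
P₂ = ½(27.17+55.71)×6.4 = 265.2. Total P_a = 95.15+265.2 = 360.4 kN/m.

360 kN/m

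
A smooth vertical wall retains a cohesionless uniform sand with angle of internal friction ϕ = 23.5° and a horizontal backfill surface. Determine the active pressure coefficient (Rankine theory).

K_a = tan²(45° − φ/2) = tan²(33.25°) = 0.4298.

0.430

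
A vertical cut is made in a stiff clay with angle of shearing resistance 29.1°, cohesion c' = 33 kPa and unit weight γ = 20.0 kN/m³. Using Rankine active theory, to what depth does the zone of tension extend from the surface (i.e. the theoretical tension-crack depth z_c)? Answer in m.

K_a = tan²(45° − 29.1°/2) = 0.3456; √K_a = 0.5879.
The active pressure is zero where K_a γ z = 2c√K_a, so z_c = 2c/(γ√K_a) = 2×33/(20.0×0.5879) = 5.613 m.

5.61 m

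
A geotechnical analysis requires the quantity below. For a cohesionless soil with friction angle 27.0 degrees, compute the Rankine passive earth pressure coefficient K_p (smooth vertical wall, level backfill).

2.66

K_p = (1 + sin φ)/(1 − sin φ) = tan²(45° + 27.0°/2) = 2.663.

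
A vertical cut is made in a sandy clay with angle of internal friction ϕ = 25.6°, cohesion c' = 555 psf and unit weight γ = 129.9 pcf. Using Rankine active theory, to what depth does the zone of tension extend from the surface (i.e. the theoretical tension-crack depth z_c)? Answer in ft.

K_a = tan²(45° − 25.6°/2) = 0.3966; √K_a = 0.6297.
The active pressure is zero where K_a γ z = 2c√K_a, so z_c = 2c/(γ√K_a) = 2×555/(129.9×0.6297) = 13.57 ft.

13.6 ft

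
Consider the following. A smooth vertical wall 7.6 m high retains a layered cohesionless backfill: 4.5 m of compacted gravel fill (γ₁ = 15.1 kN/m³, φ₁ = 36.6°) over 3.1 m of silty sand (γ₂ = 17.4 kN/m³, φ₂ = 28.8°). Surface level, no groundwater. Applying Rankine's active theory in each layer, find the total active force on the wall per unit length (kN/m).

K_a1 = tan²(45°−36.6°/2) = 0.2530; K_a2 = tan²(45°−28.8°/2) = 0.3498.
Layer 1: σ at base = K_a1 γ₁ h₁ = 17.19 kPa; P₁ = ½×17.19×4.5 = 38.67.
Layer 2: σ_v at top = γ₁h₁ = 67.95; σ_h top = K_a2×67.95 = 23.77; σ_h base = K_a2×(67.95+17.4×3.1) = 42.63.
P₂ = ½(23.77+42.63)×3.1 = 102.9. Total P_a = 38.67+102.9 = 141.6 kN/m.

142 kN/m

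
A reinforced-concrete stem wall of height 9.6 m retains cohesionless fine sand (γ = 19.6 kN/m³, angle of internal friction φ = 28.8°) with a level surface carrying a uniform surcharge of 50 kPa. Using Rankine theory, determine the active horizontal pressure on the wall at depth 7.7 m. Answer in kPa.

K_a = (1 − sin φ)/(1 + sin φ) = 0.3498.
σ_v = γz + q = 19.6 × 7.7 + 50 = 200.9 kPa.
σ_h = K_a σ_v = 0.3498 × 200.9 = 70.27 kPa.

70.3 kPa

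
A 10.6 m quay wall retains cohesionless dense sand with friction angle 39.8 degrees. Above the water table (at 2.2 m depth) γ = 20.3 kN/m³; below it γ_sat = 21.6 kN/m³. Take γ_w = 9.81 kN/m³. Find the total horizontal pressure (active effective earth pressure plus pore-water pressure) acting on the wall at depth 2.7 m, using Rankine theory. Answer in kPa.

16.0 kPa

K_a = (1 − sin φ)/(1 + sin φ) = 0.2194.
γ' = 21.6 − 9.81 = 11.79 kN/m³.
Effective vertical stress at 2.7 m: σ'_v = 20.3×2.2 + 11.79×0.500 = 50.56 kPa.
σ'_h = K_a σ'_v = 0.2194 × 50.56 = 11.09 kPa; u = γ_w × 0.500 = 4.905 kPa.
Total σ_h = 11.09 + 4.905 = 16.00 kPa.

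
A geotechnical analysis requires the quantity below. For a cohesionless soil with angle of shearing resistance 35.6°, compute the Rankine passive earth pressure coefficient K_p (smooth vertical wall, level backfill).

3.79

K_p = (1 + sin φ)/(1 − sin φ) = tan²(45° + 35.6°/2) = 3.786.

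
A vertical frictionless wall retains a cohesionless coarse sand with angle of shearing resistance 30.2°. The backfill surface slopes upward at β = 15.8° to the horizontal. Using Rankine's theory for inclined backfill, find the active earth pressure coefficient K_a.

0.375

K_a = cos β · (cos β − √(cos²β − cos²φ)) / (cos β + √(cos²β − cos²φ)).
cos β = 0.9622, cos φ = 0.8643, √(cos²β − cos²φ) = 0.4230.
K_a = 0.9622 × (0.9622 − 0.4230)/(0.9622 + 0.4230) = 0.3746.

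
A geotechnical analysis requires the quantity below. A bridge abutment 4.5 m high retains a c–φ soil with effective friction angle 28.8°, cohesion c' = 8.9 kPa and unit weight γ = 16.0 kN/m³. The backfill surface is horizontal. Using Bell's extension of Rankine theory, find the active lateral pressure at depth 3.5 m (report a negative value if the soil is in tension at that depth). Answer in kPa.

9.06 kPa

K_a = (1 − sin φ)/(1 + sin φ) = 0.3498.
σ_a = K_a γ z − 2c√K_a = 0.3498×16.0×3.5 − 2×8.9×0.5914 = 9.059 kPa.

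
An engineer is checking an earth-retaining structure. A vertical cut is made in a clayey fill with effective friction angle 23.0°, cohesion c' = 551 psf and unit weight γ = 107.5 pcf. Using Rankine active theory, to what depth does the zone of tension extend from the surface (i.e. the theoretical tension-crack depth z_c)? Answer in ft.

15.5 ft

K_a = tan²(45° − 23.0°/2) = 0.4381; √K_a = 0.6619.
The active pressure is zero where K_a γ z = 2c√K_a, so z_c = 2c/(γ√K_a) = 2×551/(107.5×0.6619) = 15.49 ft.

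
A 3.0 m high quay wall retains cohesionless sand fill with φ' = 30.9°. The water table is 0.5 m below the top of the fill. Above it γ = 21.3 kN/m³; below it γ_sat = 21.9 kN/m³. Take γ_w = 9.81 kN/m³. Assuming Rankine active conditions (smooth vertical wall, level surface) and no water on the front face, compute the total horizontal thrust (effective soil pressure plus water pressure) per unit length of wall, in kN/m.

52.2 kN/m

K_a = tan²(45° − φ/2) = 0.3214.
γ' = 21.9 − 9.81 = 12.09 kN/m³. Depth below WT = 2.5 m.
σ'_h at WT = K_a γ d_w = 3.423 kPa; at base = 3.423 + K_a γ' × 2.5 = 13.14 kPa.
P₁ (0–0.5 m) = ½×3.423×0.5 = 0.8557. P₂ (0.5–3.0 m) = ½(3.423+13.14)×2.5 = 20.70.
P_w = ½ γ_w h₂² = 0.5×9.81×2.5² = 30.66. Total = 0.8557+20.70+30.66 = 52.21 kN/m.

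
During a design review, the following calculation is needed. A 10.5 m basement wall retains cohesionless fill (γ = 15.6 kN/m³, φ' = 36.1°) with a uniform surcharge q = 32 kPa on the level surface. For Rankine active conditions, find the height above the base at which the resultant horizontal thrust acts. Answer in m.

3.99 m

K_a = 0.2585.
Triangular part P₁ = ½K_aγH² = 222.3 at H/3 = 3.500 m; rectangular part P₂ = K_a q H = 86.86 at H/2 = 5.250 m.
ȳ = (P₁·3.500 + P₂·5.250)/(P₁+P₂) = 3.992 m.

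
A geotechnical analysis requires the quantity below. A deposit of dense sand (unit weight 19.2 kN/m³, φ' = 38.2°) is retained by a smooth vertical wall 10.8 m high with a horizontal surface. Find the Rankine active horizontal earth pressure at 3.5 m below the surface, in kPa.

15.8 kPa

K_a = (1 − sin φ)/(1 + sin φ) = 0.2358.
σ_h = K_a γ z = 0.2358 × 19.2 × 3.5 = 15.84 kPa.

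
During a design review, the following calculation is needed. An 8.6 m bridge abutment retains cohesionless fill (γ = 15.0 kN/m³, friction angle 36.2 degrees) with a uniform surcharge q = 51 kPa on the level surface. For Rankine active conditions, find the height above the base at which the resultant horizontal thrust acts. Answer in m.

3.50 m

K_a = 0.2574.
Triangular part P₁ = ½K_aγH² = 142.8 at H/3 = 2.867 m; rectangular part P₂ = K_a q H = 112.9 at H/2 = 4.300 m.
ȳ = (P₁·2.867 + P₂·4.300)/(P₁+P₂) = 3.500 m.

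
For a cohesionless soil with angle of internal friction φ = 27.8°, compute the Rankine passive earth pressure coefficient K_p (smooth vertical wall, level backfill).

K_p = (1 + sin φ)/(1 − sin φ) = tan²(45° + 27.8°/2) = 2.748.

2.75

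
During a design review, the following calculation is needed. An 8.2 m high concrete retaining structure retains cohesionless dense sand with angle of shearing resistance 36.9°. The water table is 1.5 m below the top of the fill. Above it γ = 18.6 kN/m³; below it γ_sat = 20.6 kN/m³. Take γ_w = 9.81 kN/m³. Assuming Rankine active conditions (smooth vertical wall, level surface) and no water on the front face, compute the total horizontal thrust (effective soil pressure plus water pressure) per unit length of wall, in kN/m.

K_a = tan²(45° − φ/2) = 0.2497.
γ' = 20.6 − 9.81 = 10.79 kN/m³. Depth below WT = 6.7 m.
σ'_h at WT = K_a γ d_w = 6.966 kPa; at base = 6.966 + K_a γ' × 6.7 = 25.02 kPa.
P₁ (0–1.5 m) = ½×6.966×1.5 = 5.224. P₂ (1.5–8.2 m) = ½(6.966+25.02)×6.7 = 107.1.
P_w = ½ γ_w h₂² = 0.5×9.81×6.7² = 220.2. Total = 5.224+107.1+220.2 = 332.5 kN/m.

333 kN/m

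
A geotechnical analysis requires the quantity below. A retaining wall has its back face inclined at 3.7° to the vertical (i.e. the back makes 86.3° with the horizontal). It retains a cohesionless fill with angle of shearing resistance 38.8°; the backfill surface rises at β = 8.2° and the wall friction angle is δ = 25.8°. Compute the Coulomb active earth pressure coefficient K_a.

K_a = sin²(α+φ) / [sin²α · sin(α−δ) · (1 + √{sin(φ+δ)sin(φ−β) / (sin(α−δ)sin(α+β))})²].
With α = 86.3°, φ = 38.8°, δ = 25.8°, β = 8.2°: K_a = 0.2586.

0.259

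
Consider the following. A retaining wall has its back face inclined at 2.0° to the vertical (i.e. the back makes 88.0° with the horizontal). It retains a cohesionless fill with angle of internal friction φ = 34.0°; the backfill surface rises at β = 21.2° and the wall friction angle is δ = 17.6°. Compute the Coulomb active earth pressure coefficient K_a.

K_a = sin²(α+φ) / [sin²α · sin(α−δ) · (1 + √{sin(φ+δ)sin(φ−β) / (sin(α−δ)sin(α+β))})²].
With α = 88.0°, φ = 34.0°, δ = 17.6°, β = 21.2°: K_a = 0.3677.

0.368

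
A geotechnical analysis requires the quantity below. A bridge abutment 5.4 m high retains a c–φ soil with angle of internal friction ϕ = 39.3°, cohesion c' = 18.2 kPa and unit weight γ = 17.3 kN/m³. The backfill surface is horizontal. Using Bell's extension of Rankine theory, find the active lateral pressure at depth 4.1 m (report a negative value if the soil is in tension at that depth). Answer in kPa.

K_a = (1 − sin φ)/(1 + sin φ) = 0.2245.
σ_a = K_a γ z − 2c√K_a = 0.2245×17.3×4.1 − 2×18.2×0.4738 = -1.325 kPa.

-1.32 kPa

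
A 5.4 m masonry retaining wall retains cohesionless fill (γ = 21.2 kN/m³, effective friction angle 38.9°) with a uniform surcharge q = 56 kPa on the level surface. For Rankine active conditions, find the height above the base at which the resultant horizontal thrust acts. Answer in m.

K_a = 0.2285.
Triangular part P₁ = ½K_aγH² = 70.64 at H/3 = 1.800 m; rectangular part P₂ = K_a q H = 69.11 at H/2 = 2.700 m.
ȳ = (P₁·1.800 + P₂·2.700)/(P₁+P₂) = 2.245 m.

2.25 m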